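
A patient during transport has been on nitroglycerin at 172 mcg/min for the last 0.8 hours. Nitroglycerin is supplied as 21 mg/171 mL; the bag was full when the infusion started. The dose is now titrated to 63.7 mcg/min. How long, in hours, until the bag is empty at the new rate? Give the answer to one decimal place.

Initial rate:
172 mcg/min × 60 min/hr = 10320 mcg/hr
Concentration = 21 mg ÷ 171 mL = 0.122807 mg/mL = 122.807 mcg/mL
Rate = 10320 mcg/hr ÷ 122.807 mcg/mL = 84.03429 mL/hr
Volume infused so far = 84.03429 mL/hr × 0.8 hr = 67.22743 mL
Volume remaining = 171 − 67.22743 = 103.7726 mL
New rate:
63.7 mcg/min × 60 min/hr = 3822 mcg/hr
Rate = 3822 mcg/hr ÷ 122.807 mcg/mL = 31.122 mL/hr
Time remaining = 103.7726 mL ÷ 31.122 mL/hr = 3.33438 hr

3.3 hours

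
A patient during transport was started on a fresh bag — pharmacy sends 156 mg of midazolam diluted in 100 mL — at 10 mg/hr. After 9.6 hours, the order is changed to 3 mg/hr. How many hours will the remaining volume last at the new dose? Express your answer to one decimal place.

Initial rate:
Concentration = 156 mg ÷ 100 mL = 1.56 mg/mL
Rate = 10 mg/hr ÷ 1.56 mg/mL = 6.410256 mL/hr
Volume infused so far = 6.410256 mL/hr × 9.6 hr = 61.53846 mL
Volume remaining = 100 − 61.53846 = 38.46154 mL
New rate:
Rate = 3 mg/hr ÷ 1.56 mg/mL = 1.923077 mL/hr
Time remaining = 38.46154 mL ÷ 1.923077 mL/hr = 20 hr

20.0 hours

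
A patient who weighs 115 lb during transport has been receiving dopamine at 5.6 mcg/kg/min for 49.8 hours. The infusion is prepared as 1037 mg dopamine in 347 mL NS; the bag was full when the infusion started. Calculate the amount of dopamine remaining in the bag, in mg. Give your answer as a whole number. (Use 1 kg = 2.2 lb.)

162 mg

Weight = 115 lb ÷ 2.2 lb/kg = 52.27273 kg
Dose = 5.6 mcg/kg/min × 52.27273 kg = 292.7273 mcg/min
292.7273 mcg/min × 60 min/hr = 17563.64 mcg/hr
Concentration = 1037 mg ÷ 347 mL = 2.988473 mg/mL = 2988.473 mcg/mL
Rate = 17563.64 mcg/hr ÷ 2988.473 mcg/mL = 5.877128 mL/hr
Volume infused = 5.877128 mL/hr × 49.8 hr = 292.681 mL
Volume remaining = 347 − 292.681 = 54.31902 mL
Drug remaining = 54.31902 mL × 2988.473 mcg/mL = 162330.9 mcg = 162.3309 mg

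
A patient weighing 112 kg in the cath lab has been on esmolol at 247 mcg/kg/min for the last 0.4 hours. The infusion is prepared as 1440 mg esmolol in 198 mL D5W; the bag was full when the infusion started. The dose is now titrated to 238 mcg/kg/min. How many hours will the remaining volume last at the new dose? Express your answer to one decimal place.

Initial rate:
Dose = 247 mcg/kg/min × 112 kg = 27664 mcg/min
27664 mcg/min × 60 min/hr = 1659840 mcg/hr
Concentration = 1440 mg ÷ 198 mL = 7.272727 mg/mL = 7272.727 mcg/mL
Rate = 1659840 mcg/hr ÷ 7272.727 mcg/mL = 228.228 mL/hr
Volume infused so far = 228.228 mL/hr × 0.4 hr = 91.2912 mL
Volume remaining = 198 − 91.2912 = 106.7088 mL
New rate:
Dose = 238 mcg/kg/min × 112 kg = 26656 mcg/min
26656 mcg/min × 60 min/hr = 1599360 mcg/hr
Rate = 1599360 mcg/hr ÷ 7272.727 mcg/mL = 219.912 mL/hr
Time remaining = 106.7088 mL ÷ 219.912 mL/hr = 0.4852341 hr

0.5 hours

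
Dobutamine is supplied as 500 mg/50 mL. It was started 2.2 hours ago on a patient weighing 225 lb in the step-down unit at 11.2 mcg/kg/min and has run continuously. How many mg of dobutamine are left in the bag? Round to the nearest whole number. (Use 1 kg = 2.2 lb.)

349 mg

Weight = 225 lb ÷ 2.2 lb/kg = 102.2727 kg
Dose = 11.2 mcg/kg/min × 102.2727 kg = 1145.455 mcg/min
1145.455 mcg/min × 60 min/hr = 68727.27 mcg/hr
Concentration = 500 mg ÷ 50 mL = 10 mg/mL = 10000 mcg/mL
Rate = 68727.27 mcg/hr ÷ 10000 mcg/mL = 6.872727 mL/hr
Volume infused = 6.872727 mL/hr × 2.2 hr = 15.12 mL
Volume remaining = 50 − 15.12 = 34.88 mL
Drug remaining = 34.88 mL × 10000 mcg/mL = 348800 mcg = 348.8 mg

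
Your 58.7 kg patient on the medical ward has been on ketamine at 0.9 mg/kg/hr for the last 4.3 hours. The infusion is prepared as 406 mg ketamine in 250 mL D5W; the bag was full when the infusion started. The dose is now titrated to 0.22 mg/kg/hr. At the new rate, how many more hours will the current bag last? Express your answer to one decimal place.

13.8 hours

Initial rate:
Dose = 0.9 mg/kg/hr × 58.7 kg = 52.83 mg/hr
Concentration = 406 mg ÷ 250 mL = 1.624 mg/mL
Rate = 52.83 mg/hr ÷ 1.624 mg/mL = 32.53079 mL/hr
Volume infused so far = 32.53079 mL/hr × 4.3 hr = 139.8824 mL
Volume remaining = 250 − 139.8824 = 110.1176 mL
New rate:
Dose = 0.22 mg/kg/hr × 58.7 kg = 12.914 mg/hr
Rate = 12.914 mg/hr ÷ 1.624 mg/mL = 7.95197 mL/hr
Time remaining = 110.1176 mL ÷ 7.95197 mL/hr = 13.84784 hr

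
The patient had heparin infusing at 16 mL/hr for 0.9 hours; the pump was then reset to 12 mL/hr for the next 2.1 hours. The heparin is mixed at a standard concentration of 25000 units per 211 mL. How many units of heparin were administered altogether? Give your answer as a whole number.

4692 units

Concentration = 25000 units ÷ 211 mL = 118.4834 units/mL
Stage 1: 16 mL/hr × 0.9 hr = 14.4 mL → 14.4 mL × 118.4834 units/mL = 1706.161 units
Stage 2: 12 mL/hr × 2.1 hr = 25.2 mL → 25.2 mL × 118.4834 units/mL = 2985.782 units
Total = 1706.161 + 2985.782 = 4691.943 units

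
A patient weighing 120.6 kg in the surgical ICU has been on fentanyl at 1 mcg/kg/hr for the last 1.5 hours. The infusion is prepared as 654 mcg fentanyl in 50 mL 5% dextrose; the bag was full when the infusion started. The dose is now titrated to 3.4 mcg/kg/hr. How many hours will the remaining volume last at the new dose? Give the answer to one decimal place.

1.2 hours

Initial rate:
Dose = 1 mcg/kg/hr × 120.6 kg = 120.6 mcg/hr
Concentration = 654 mcg ÷ 50 mL = 13.08 mcg/mL
Rate = 120.6 mcg/hr ÷ 13.08 mcg/mL = 9.220183 mL/hr
Volume infused so far = 9.220183 mL/hr × 1.5 hr = 13.83028 mL
Volume remaining = 50 − 13.83028 = 36.16972 mL
New rate:
Dose = 3.4 mcg/kg/hr × 120.6 kg = 410.04 mcg/hr
Rate = 410.04 mcg/hr ÷ 13.08 mcg/mL = 31.34862 mL/hr
Time remaining = 36.16972 mL ÷ 31.34862 mL/hr = 1.15379 hr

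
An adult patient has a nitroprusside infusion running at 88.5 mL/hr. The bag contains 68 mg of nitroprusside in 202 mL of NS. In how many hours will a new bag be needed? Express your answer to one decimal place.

Duration = 202 mL ÷ 88.5 mL/hr = 2.282486 hr

2.3 hours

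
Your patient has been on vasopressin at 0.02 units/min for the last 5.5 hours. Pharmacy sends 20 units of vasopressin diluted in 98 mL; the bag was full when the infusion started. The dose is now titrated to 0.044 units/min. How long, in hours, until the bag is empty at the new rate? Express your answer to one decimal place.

5.1 hours

Initial rate:
0.02 units/min × 60 min/hr = 1.2 units/hr
Concentration = 20 units ÷ 98 mL = 0.2040816 units/mL
Rate = 1.2 units/hr ÷ 0.2040816 units/mL = 5.88 mL/hr
Volume infused so far = 5.88 mL/hr × 5.5 hr = 32.34 mL
Volume remaining = 98 − 32.34 = 65.66 mL
New rate:
0.044 units/min × 60 min/hr = 2.64 units/hr
Rate = 2.64 units/hr ÷ 0.2040816 units/mL = 12.936 mL/hr
Time remaining = 65.66 mL ÷ 12.936 mL/hr = 5.075758 hr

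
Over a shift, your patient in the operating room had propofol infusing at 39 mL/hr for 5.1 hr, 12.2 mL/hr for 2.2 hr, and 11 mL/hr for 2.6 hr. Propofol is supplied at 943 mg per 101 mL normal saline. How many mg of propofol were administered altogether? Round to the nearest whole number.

2375 mg

Concentration = 943 mg ÷ 101 mL = 9.336634 mg/mL
Stage 1: 39 mL/hr × 5.1 hr = 198.9 mL → 198.9 mL × 9.336634 mg/mL = 1857.056 mg
Stage 2: 12.2 mL/hr × 2.2 hr = 26.84 mL → 26.84 mL × 9.336634 mg/mL = 250.5952 mg
Stage 3: 11 mL/hr × 2.6 hr = 28.6 mL → 28.6 mL × 9.336634 mg/mL = 267.0277 mg
Total = 1857.056 + 250.5952 + 267.0277 = 2374.679 mg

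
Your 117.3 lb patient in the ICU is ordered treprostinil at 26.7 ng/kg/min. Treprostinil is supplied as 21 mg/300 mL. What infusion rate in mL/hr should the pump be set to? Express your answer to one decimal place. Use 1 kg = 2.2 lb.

1.2 mL/hr

Weight = 117.3 lb ÷ 2.2 lb/kg = 53.31818 kg
Dose = 26.7 ng/kg/min × 53.31818 kg = 1423.595 ng/min
1423.595 ng/min × 60 min/hr = 85415.73 ng/hr
Concentration = 21 mg ÷ 300 mL = 0.07 mg/mL = 70000 ng/mL
Rate = 85415.73 ng/hr ÷ 70000 ng/mL = 1.220225 mL/hr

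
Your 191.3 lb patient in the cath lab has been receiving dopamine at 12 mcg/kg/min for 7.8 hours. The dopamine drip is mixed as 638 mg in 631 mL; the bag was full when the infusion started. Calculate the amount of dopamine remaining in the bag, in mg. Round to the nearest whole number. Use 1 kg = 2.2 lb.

Weight = 191.3 lb ÷ 2.2 lb/kg = 86.95455 kg
Dose = 12 mcg/kg/min × 86.95455 kg = 1043.455 mcg/min
1043.455 mcg/min × 60 min/hr = 62607.27 mcg/hr
Concentration = 638 mg ÷ 631 mL = 1.011094 mg/mL = 1011.094 mcg/mL
Rate = 62607.27 mcg/hr ÷ 1011.094 mcg/mL = 61.92036 mL/hr
Volume infused = 61.92036 mL/hr × 7.8 hr = 482.9788 mL
Volume remaining = 631 − 482.9788 = 148.0212 mL
Drug remaining = 148.0212 mL × 1011.094 mcg/mL = 149663.3 mcg = 149.6633 mg

150 mg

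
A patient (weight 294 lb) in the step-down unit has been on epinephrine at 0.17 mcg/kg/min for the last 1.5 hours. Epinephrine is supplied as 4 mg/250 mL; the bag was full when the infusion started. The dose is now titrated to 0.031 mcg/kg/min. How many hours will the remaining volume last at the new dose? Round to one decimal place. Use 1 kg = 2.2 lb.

7.9 hours

Initial rate:
Weight = 294 lb ÷ 2.2 lb/kg = 133.6364 kg
Dose = 0.17 mcg/kg/min × 133.6364 kg = 22.71818 mcg/min
22.71818 mcg/min × 60 min/hr = 1363.091 mcg/hr
Concentration = 4 mg ÷ 250 mL = 0.016 mg/mL = 16 mcg/mL
Rate = 1363.091 mcg/hr ÷ 16 mcg/mL = 85.19318 mL/hr
Volume infused so far = 85.19318 mL/hr × 1.5 hr = 127.7898 mL
Volume remaining = 250 − 127.7898 = 122.2102 mL
New rate:
Dose = 0.031 mcg/kg/min × 133.6364 kg = 4.142727 mcg/min
4.142727 mcg/min × 60 min/hr = 248.5636 mcg/hr
Rate = 248.5636 mcg/hr ÷ 16 mcg/mL = 15.53523 mL/hr
Time remaining = 122.2102 mL ÷ 15.53523 mL/hr = 7.866652 hr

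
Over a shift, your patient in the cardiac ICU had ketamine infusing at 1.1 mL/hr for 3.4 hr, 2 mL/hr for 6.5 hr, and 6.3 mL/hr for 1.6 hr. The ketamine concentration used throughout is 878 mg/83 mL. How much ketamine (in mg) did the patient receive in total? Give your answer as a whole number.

Concentration = 878 mg ÷ 83 mL = 10.57831 mg/mL
Stage 1: 1.1 mL/hr × 3.4 hr = 3.74 mL → 3.74 mL × 10.57831 mg/mL = 39.56289 mg
Stage 2: 2 mL/hr × 6.5 hr = 13 mL → 13 mL × 10.57831 mg/mL = 137.5181 mg
Stage 3: 6.3 mL/hr × 1.6 hr = 10.08 mL → 10.08 mL × 10.57831 mg/mL = 106.6294 mg
Total = 39.56289 + 137.5181 + 106.6294 = 283.7104 mg

284 mg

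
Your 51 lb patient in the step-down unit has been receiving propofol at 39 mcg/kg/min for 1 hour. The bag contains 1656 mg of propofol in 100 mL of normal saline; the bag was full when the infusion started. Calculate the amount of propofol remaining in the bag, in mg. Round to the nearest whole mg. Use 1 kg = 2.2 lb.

1602 mg

Weight = 51 lb ÷ 2.2 lb/kg = 23.18182 kg
Dose = 39 mcg/kg/min × 23.18182 kg = 904.0909 mcg/min
904.0909 mcg/min × 60 min/hr = 54245.45 mcg/hr
Concentration = 1656 mg ÷ 100 mL = 16.56 mg/mL = 16560 mcg/mL
Rate = 54245.45 mcg/hr ÷ 16560 mcg/mL = 3.275692 mL/hr
Volume infused = 3.275692 mL/hr × 1 hr = 3.275692 mL
Volume remaining = 100 − 3.275692 = 96.72431 mL
Drug remaining = 96.72431 mL × 16560 mcg/mL = 1601755 mcg = 1601.755 mg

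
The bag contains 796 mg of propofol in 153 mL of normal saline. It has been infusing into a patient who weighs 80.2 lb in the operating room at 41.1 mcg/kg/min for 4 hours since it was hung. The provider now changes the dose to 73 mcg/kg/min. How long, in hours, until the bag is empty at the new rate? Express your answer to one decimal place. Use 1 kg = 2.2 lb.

Initial rate:
Weight = 80.2 lb ÷ 2.2 lb/kg = 36.45455 kg
Dose = 41.1 mcg/kg/min × 36.45455 kg = 1498.282 mcg/min
1498.282 mcg/min × 60 min/hr = 89896.91 mcg/hr
Concentration = 796 mg ÷ 153 mL = 5.202614 mg/mL = 5202.614 mcg/mL
Rate = 89896.91 mcg/hr ÷ 5202.614 mcg/mL = 17.27918 mL/hr
Volume infused so far = 17.27918 mL/hr × 4 hr = 69.11672 mL
Volume remaining = 153 − 69.11672 = 83.88328 mL
New rate:
Dose = 73 mcg/kg/min × 36.45455 kg = 2661.182 mcg/min
2661.182 mcg/min × 60 min/hr = 159670.9 mcg/hr
Rate = 159670.9 mcg/hr ÷ 5202.614 mcg/mL = 30.69051 mL/hr
Time remaining = 83.88328 mL ÷ 30.69051 mL/hr = 2.733199 hr

2.7 hours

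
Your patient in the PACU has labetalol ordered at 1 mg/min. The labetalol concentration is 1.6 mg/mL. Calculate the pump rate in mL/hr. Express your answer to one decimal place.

37.5 mL/hr

1 mg/min × 60 min/hr = 60 mg/hr
Rate = 60 mg/hr ÷ 1.6 mg/mL = 37.5 mL/hr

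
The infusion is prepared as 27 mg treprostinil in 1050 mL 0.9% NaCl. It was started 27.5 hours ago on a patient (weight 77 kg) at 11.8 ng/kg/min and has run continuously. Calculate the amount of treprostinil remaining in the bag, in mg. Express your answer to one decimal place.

Dose = 11.8 ng/kg/min × 77 kg = 908.6 ng/min
908.6 ng/min × 60 min/hr = 54516 ng/hr
Concentration = 27 mg ÷ 1050 mL = 0.02571429 mg/mL = 25714.29 ng/mL
Rate = 54516 ng/hr ÷ 25714.29 ng/mL = 2.120067 mL/hr
Volume infused = 2.120067 mL/hr × 27.5 hr = 58.30183 mL
Volume remaining = 1050 − 58.30183 = 991.6982 mL
Drug remaining = 991.6982 mL × 25714.29 ng/mL = 25500810 ng = 25.50081 mg

25.5 mg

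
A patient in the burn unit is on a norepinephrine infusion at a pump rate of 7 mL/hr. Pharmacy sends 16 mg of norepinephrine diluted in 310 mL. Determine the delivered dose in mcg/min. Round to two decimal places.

Concentration = 16 mg ÷ 310 mL = 0.0516129 mg/mL = 51.6129 mcg/mL
Drug rate = 7 mL/hr × 51.6129 mcg/mL = 361.2903 mcg/hr
361.2903 mcg/hr ÷ 60 min/hr = 6.021505 mcg/min

6.02 mcg/min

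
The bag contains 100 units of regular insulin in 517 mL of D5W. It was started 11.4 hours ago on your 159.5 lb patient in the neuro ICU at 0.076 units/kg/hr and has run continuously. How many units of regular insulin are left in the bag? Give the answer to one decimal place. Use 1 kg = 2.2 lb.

37.2 units

Weight = 159.5 lb ÷ 2.2 lb/kg = 72.5 kg
Dose = 0.076 units/kg/hr × 72.5 kg = 5.51 units/hr
Concentration = 100 units ÷ 517 mL = 0.1934236 units/mL
Rate = 5.51 units/hr ÷ 0.1934236 units/mL = 28.4867 mL/hr
Volume infused = 28.4867 mL/hr × 11.4 hr = 324.7484 mL
Volume remaining = 517 − 324.7484 = 192.2516 mL
Drug remaining = 192.2516 mL × 0.1934236 units/mL = 37.186 units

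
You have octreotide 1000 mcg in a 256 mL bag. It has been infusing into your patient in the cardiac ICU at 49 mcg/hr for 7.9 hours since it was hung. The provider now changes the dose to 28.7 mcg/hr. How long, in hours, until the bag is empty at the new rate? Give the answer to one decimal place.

21.4 hours

Initial rate:
Concentration = 1000 mcg ÷ 256 mL = 3.90625 mcg/mL
Rate = 49 mcg/hr ÷ 3.90625 mcg/mL = 12.544 mL/hr
Volume infused so far = 12.544 mL/hr × 7.9 hr = 99.0976 mL
Volume remaining = 256 − 99.0976 = 156.9024 mL
New rate:
Rate = 28.7 mcg/hr ÷ 3.90625 mcg/mL = 7.3472 mL/hr
Time remaining = 156.9024 mL ÷ 7.3472 mL/hr = 21.3554 hr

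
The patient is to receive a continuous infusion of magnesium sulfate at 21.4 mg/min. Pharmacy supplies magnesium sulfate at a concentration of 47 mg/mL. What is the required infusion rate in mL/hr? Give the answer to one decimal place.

21.4 mg/min × 60 min/hr = 1284 mg/hr
Rate = 1284 mg/hr ÷ 47 mg/mL = 27.31915 mL/hr

27.3 mL/hr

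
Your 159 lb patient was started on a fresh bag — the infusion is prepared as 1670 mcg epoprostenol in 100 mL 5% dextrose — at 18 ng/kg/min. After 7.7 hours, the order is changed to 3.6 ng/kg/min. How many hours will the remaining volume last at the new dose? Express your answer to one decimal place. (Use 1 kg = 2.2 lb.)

68.5 hours

Initial rate:
Weight = 159 lb ÷ 2.2 lb/kg = 72.27273 kg
Dose = 18 ng/kg/min × 72.27273 kg = 1300.909 ng/min
1300.909 ng/min × 60 min/hr = 78054.55 ng/hr
Concentration = 1670 mcg ÷ 100 mL = 16.7 mcg/mL = 16700 ng/mL
Rate = 78054.55 ng/hr ÷ 16700 ng/mL = 4.673925 mL/hr
Volume infused so far = 4.673925 mL/hr × 7.7 hr = 35.98922 mL
Volume remaining = 100 − 35.98922 = 64.01078 mL
New rate:
Dose = 3.6 ng/kg/min × 72.27273 kg = 260.1818 ng/min
260.1818 ng/min × 60 min/hr = 15610.91 ng/hr
Rate = 15610.91 ng/hr ÷ 16700 ng/mL = 0.934785 mL/hr
Time remaining = 64.01078 mL ÷ 0.934785 mL/hr = 68.47647 hr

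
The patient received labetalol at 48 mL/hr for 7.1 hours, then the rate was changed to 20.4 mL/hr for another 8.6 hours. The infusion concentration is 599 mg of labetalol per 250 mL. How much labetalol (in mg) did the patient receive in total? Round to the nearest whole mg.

Concentration = 599 mg ÷ 250 mL = 2.396 mg/mL
Stage 1: 48 mL/hr × 7.1 hr = 340.8 mL → 340.8 mL × 2.396 mg/mL = 816.5568 mg
Stage 2: 20.4 mL/hr × 8.6 hr = 175.44 mL → 175.44 mL × 2.396 mg/mL = 420.3542 mg
Total = 816.5568 + 420.3542 = 1236.911 mg

1237 mg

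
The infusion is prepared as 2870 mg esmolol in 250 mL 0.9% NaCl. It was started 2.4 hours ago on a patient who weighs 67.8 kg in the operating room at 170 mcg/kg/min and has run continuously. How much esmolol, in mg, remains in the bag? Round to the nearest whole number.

Dose = 170 mcg/kg/min × 67.8 kg = 11526 mcg/min
11526 mcg/min × 60 min/hr = 691560 mcg/hr
Concentration = 2870 mg ÷ 250 mL = 11.48 mg/mL = 11480 mcg/mL
Rate = 691560 mcg/hr ÷ 11480 mcg/mL = 60.24042 mL/hr
Volume infused = 60.24042 mL/hr × 2.4 hr = 144.577 mL
Volume remaining = 250 − 144.577 = 105.423 mL
Drug remaining = 105.423 mL × 11480 mcg/mL = 1210256 mcg = 1210.256 mg

1210 mg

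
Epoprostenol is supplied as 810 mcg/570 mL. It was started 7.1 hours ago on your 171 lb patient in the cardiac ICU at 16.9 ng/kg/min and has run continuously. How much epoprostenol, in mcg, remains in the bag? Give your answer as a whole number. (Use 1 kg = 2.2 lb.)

250 mcg

Weight = 171 lb ÷ 2.2 lb/kg = 77.72727 kg
Dose = 16.9 ng/kg/min × 77.72727 kg = 1313.591 ng/min
1313.591 ng/min × 60 min/hr = 78815.45 ng/hr
Concentration = 810 mcg ÷ 570 mL = 1.421053 mcg/mL = 1421.053 ng/mL
Rate = 78815.45 ng/hr ÷ 1421.053 ng/mL = 55.46273 mL/hr
Volume infused = 55.46273 mL/hr × 7.1 hr = 393.7854 mL
Volume remaining = 570 − 393.7854 = 176.2146 mL
Drug remaining = 176.2146 mL × 1421.053 ng/mL = 250410.3 ng = 250.4103 mcg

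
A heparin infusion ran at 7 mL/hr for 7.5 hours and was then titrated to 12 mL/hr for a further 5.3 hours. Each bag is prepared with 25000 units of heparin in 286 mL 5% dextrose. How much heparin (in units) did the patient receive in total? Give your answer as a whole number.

Concentration = 25000 units ÷ 286 mL = 87.41259 units/mL
Stage 1: 7 mL/hr × 7.5 hr = 52.5 mL → 52.5 mL × 87.41259 units/mL = 4589.161 units
Stage 2: 12 mL/hr × 5.3 hr = 63.6 mL → 63.6 mL × 87.41259 units/mL = 5559.441 units
Total = 4589.161 + 5559.441 = 10148.6 units

10149 units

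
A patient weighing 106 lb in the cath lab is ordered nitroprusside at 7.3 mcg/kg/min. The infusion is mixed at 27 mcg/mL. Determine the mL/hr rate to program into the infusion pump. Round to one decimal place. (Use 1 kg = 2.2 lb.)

781.6 mL/hr

Weight = 106 lb ÷ 2.2 lb/kg = 48.18182 kg
Dose = 7.3 mcg/kg/min × 48.18182 kg = 351.7273 mcg/min
351.7273 mcg/min × 60 min/hr = 21103.64 mcg/hr
Rate = 21103.64 mcg/hr ÷ 27 mcg/mL = 781.6162 mL/hr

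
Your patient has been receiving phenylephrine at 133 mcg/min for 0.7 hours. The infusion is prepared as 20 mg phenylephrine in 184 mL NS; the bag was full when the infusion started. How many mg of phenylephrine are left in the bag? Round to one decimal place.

133 mcg/min × 60 min/hr = 7980 mcg/hr
Concentration = 20 mg ÷ 184 mL = 0.1086957 mg/mL = 108.6957 mcg/mL
Rate = 7980 mcg/hr ÷ 108.6957 mcg/mL = 73.416 mL/hr
Volume infused = 73.416 mL/hr × 0.7 hr = 51.3912 mL
Volume remaining = 184 − 51.3912 = 132.6088 mL
Drug remaining = 132.6088 mL × 108.6957 mcg/mL = 14414 mcg = 14.414 mg

14.4 mg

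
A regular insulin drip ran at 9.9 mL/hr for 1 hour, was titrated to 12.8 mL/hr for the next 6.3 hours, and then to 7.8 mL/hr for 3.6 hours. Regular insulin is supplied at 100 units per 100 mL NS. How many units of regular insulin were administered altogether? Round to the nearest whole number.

Concentration = 100 units ÷ 100 mL = 1 units/mL
Stage 1: 9.9 mL/hr × 1 hr = 9.9 mL → 9.9 mL × 1 units/mL = 9.9 units
Stage 2: 12.8 mL/hr × 6.3 hr = 80.64 mL → 80.64 mL × 1 units/mL = 80.64 units
Stage 3: 7.8 mL/hr × 3.6 hr = 28.08 mL → 28.08 mL × 1 units/mL = 28.08 units
Total = 9.9 + 80.64 + 28.08 = 118.62 units

119 units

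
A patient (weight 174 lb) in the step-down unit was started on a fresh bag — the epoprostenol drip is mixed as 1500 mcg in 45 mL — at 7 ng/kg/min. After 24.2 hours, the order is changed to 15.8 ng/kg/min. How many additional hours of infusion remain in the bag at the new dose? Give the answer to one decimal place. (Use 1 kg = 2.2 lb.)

Initial rate:
Weight = 174 lb ÷ 2.2 lb/kg = 79.09091 kg
Dose = 7 ng/kg/min × 79.09091 kg = 553.6364 ng/min
553.6364 ng/min × 60 min/hr = 33218.18 ng/hr
Concentration = 1500 mcg ÷ 45 mL = 33.33333 mcg/mL = 33333.33 ng/mL
Rate = 33218.18 ng/hr ÷ 33333.33 ng/mL = 0.9965455 mL/hr
Volume infused so far = 0.9965455 mL/hr × 24.2 hr = 24.1164 mL
Volume remaining = 45 − 24.1164 = 20.8836 mL
New rate:
Dose = 15.8 ng/kg/min × 79.09091 kg = 1249.636 ng/min
1249.636 ng/min × 60 min/hr = 74978.18 ng/hr
Rate = 74978.18 ng/hr ÷ 33333.33 ng/mL = 2.249345 mL/hr
Time remaining = 20.8836 mL ÷ 2.249345 mL/hr = 9.284301 hr

9.3 hours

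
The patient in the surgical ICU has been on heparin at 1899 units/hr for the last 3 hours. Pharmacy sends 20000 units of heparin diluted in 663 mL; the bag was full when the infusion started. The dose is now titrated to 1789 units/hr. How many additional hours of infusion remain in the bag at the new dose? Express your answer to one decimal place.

8.0 hours

Initial rate:
Concentration = 20000 units ÷ 663 mL = 30.16591 units/mL
Rate = 1899 units/hr ÷ 30.16591 units/mL = 62.95185 mL/hr
Volume infused so far = 62.95185 mL/hr × 3 hr = 188.8555 mL
Volume remaining = 663 − 188.8555 = 474.1445 mL
New rate:
Rate = 1789 units/hr ÷ 30.16591 units/mL = 59.30535 mL/hr
Time remaining = 474.1445 mL ÷ 59.30535 mL/hr = 7.994969 hr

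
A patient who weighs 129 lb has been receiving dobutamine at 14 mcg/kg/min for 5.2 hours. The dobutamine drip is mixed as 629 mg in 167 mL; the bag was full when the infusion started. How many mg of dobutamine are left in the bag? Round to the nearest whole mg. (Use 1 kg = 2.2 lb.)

373 mg

Weight = 129 lb ÷ 2.2 lb/kg = 58.63636 kg
Dose = 14 mcg/kg/min × 58.63636 kg = 820.9091 mcg/min
820.9091 mcg/min × 60 min/hr = 49254.55 mcg/hr
Concentration = 629 mg ÷ 167 mL = 3.766467 mg/mL = 3766.467 mcg/mL
Rate = 49254.55 mcg/hr ÷ 3766.467 mcg/mL = 13.07712 mL/hr
Volume infused = 13.07712 mL/hr × 5.2 hr = 68.00103 mL
Volume remaining = 167 − 68.00103 = 98.99897 mL
Drug remaining = 98.99897 mL × 3766.467 mcg/mL = 372876.4 mcg = 372.8764 mg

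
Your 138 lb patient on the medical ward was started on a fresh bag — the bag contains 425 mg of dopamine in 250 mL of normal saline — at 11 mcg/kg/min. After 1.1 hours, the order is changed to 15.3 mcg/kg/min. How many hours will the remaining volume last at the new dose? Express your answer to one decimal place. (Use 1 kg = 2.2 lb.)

6.6 hours

Initial rate:
Weight = 138 lb ÷ 2.2 lb/kg = 62.72727 kg
Dose = 11 mcg/kg/min × 62.72727 kg = 690 mcg/min
690 mcg/min × 60 min/hr = 41400 mcg/hr
Concentration = 425 mg ÷ 250 mL = 1.7 mg/mL = 1700 mcg/mL
Rate = 41400 mcg/hr ÷ 1700 mcg/mL = 24.35294 mL/hr
Volume infused so far = 24.35294 mL/hr × 1.1 hr = 26.78824 mL
Volume remaining = 250 − 26.78824 = 223.2118 mL
New rate:
Dose = 15.3 mcg/kg/min × 62.72727 kg = 959.7273 mcg/min
959.7273 mcg/min × 60 min/hr = 57583.64 mcg/hr
Rate = 57583.64 mcg/hr ÷ 1700 mcg/mL = 33.87273 mL/hr
Time remaining = 223.2118 mL ÷ 33.87273 mL/hr = 6.589719 hr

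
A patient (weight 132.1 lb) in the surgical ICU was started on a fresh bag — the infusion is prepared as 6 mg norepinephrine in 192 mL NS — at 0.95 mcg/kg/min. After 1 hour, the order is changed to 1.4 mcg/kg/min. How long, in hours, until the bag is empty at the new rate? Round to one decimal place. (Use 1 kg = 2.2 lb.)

0.5 hours

Initial rate:
Weight = 132.1 lb ÷ 2.2 lb/kg = 60.04545 kg
Dose = 0.95 mcg/kg/min × 60.04545 kg = 57.04318 mcg/min
57.04318 mcg/min × 60 min/hr = 3422.591 mcg/hr
Concentration = 6 mg ÷ 192 mL = 0.03125 mg/mL = 31.25 mcg/mL
Rate = 3422.591 mcg/hr ÷ 31.25 mcg/mL = 109.5229 mL/hr
Volume infused so far = 109.5229 mL/hr × 1 hr = 109.5229 mL
Volume remaining = 192 − 109.5229 = 82.47709 mL
New rate:
Dose = 1.4 mcg/kg/min × 60.04545 kg = 84.06364 mcg/min
84.06364 mcg/min × 60 min/hr = 5043.818 mcg/hr
Rate = 5043.818 mcg/hr ÷ 31.25 mcg/mL = 161.4022 mL/hr
Time remaining = 82.47709 mL ÷ 161.4022 mL/hr = 0.5110036 hr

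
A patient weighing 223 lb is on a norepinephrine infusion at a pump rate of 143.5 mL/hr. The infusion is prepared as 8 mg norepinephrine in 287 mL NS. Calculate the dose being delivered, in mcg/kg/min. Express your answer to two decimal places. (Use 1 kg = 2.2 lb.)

Weight = 223 lb ÷ 2.2 lb/kg = 101.3636 kg
Concentration = 8 mg ÷ 287 mL = 0.02787456 mg/mL = 27.87456 mcg/mL
Drug rate = 143.5 mL/hr × 27.87456 mcg/mL = 4000 mcg/hr
4000 mcg/hr ÷ 60 min/hr = 66.66667 mcg/min
66.66667 mcg/min ÷ 101.3636 kg = 0.6576981 mcg/kg/min

0.66 mcg/kg/min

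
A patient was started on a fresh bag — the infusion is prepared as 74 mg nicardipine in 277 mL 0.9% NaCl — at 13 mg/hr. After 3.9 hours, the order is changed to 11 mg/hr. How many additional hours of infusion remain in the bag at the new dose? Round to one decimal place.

2.1 hours

Initial rate:
Concentration = 74 mg ÷ 277 mL = 0.267148 mg/mL
Rate = 13 mg/hr ÷ 0.267148 mg/mL = 48.66216 mL/hr
Volume infused so far = 48.66216 mL/hr × 3.9 hr = 189.7824 mL
Volume remaining = 277 − 189.7824 = 87.21757 mL
New rate:
Rate = 11 mg/hr ÷ 0.267148 mg/mL = 41.17568 mL/hr
Time remaining = 87.21757 mL ÷ 41.17568 mL/hr = 2.118182 hr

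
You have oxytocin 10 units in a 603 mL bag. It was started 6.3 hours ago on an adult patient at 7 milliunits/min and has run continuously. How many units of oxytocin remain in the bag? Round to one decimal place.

7 milliunits/min × 60 min/hr = 420 milliunits/hr
Concentration = 10 units ÷ 603 mL = 0.01658375 units/mL = 16.58375 milliunits/mL
Rate = 420 milliunits/hr ÷ 16.58375 milliunits/mL = 25.326 mL/hr
Volume infused = 25.326 mL/hr × 6.3 hr = 159.5538 mL
Volume remaining = 603 − 159.5538 = 443.4462 mL
Drug remaining = 443.4462 mL × 16.58375 milliunits/mL = 7354 milliunits = 7.354 units

7.4 units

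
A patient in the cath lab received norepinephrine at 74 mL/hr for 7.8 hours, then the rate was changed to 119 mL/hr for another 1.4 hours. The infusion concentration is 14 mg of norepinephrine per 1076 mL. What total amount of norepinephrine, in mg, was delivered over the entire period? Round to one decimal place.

Concentration = 14 mg ÷ 1076 mL = 0.01301115 mg/mL
Stage 1: 74 mL/hr × 7.8 hr = 577.2 mL → 577.2 mL × 0.01301115 mg/mL = 7.510037 mg
Stage 2: 119 mL/hr × 1.4 hr = 166.6 mL → 166.6 mL × 0.01301115 mg/mL = 2.167658 mg
Total = 7.510037 + 2.167658 = 9.677695 mg

9.7 mg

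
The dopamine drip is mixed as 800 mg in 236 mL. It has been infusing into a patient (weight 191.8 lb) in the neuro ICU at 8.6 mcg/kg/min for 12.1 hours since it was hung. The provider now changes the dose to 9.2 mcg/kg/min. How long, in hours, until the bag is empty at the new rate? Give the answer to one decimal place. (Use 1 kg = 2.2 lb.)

Initial rate:
Weight = 191.8 lb ÷ 2.2 lb/kg = 87.18182 kg
Dose = 8.6 mcg/kg/min × 87.18182 kg = 749.7636 mcg/min
749.7636 mcg/min × 60 min/hr = 44985.82 mcg/hr
Concentration = 800 mg ÷ 236 mL = 3.389831 mg/mL = 3389.831 mcg/mL
Rate = 44985.82 mcg/hr ÷ 3389.831 mcg/mL = 13.27082 mL/hr
Volume infused so far = 13.27082 mL/hr × 12.1 hr = 160.5769 mL
Volume remaining = 236 − 160.5769 = 75.42312 mL
New rate:
Dose = 9.2 mcg/kg/min × 87.18182 kg = 802.0727 mcg/min
802.0727 mcg/min × 60 min/hr = 48124.36 mcg/hr
Rate = 48124.36 mcg/hr ÷ 3389.831 mcg/mL = 14.19669 mL/hr
Time remaining = 75.42312 mL ÷ 14.19669 mL/hr = 5.312727 hr

5.3 hours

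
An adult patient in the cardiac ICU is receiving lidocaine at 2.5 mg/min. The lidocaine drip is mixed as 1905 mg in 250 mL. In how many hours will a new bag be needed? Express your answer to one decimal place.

2.5 mg/min × 60 min/hr = 150 mg/hr
Concentration = 1905 mg ÷ 250 mL = 7.62 mg/mL
Rate = 150 mg/hr ÷ 7.62 mg/mL = 19.68504 mL/hr
Duration = 250 mL ÷ 19.68504 mL/hr = 12.7 hr

12.7 hours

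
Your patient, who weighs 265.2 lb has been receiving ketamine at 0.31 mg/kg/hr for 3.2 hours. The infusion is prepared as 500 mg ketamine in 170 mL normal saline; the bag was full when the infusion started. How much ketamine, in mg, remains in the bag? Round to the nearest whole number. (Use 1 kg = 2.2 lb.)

Weight = 265.2 lb ÷ 2.2 lb/kg = 120.5455 kg
Dose = 0.31 mg/kg/hr × 120.5455 kg = 37.36909 mg/hr
Concentration = 500 mg ÷ 170 mL = 2.941176 mg/mL
Rate = 37.36909 mg/hr ÷ 2.941176 mg/mL = 12.70549 mL/hr
Volume infused = 12.70549 mL/hr × 3.2 hr = 40.65757 mL
Volume remaining = 170 − 40.65757 = 129.3424 mL
Drug remaining = 129.3424 mL × 2.941176 mg/mL = 380.4189 mg

380 mg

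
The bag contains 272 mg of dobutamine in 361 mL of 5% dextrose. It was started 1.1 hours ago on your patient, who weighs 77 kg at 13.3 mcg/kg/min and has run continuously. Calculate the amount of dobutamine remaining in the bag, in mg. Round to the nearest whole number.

204 mg

Dose = 13.3 mcg/kg/min × 77 kg = 1024.1 mcg/min
1024.1 mcg/min × 60 min/hr = 61446 mcg/hr
Concentration = 272 mg ÷ 361 mL = 0.7534626 mg/mL = 753.4626 mcg/mL
Rate = 61446 mcg/hr ÷ 753.4626 mcg/mL = 81.55149 mL/hr
Volume infused = 81.55149 mL/hr × 1.1 hr = 89.70664 mL
Volume remaining = 361 − 89.70664 = 271.2934 mL
Drug remaining = 271.2934 mL × 753.4626 mcg/mL = 204409.4 mcg = 204.4094 mg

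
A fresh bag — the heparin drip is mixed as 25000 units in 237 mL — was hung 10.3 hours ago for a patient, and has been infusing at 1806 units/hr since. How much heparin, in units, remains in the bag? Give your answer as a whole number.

Concentration = 25000 units ÷ 237 mL = 105.4852 units/mL
Rate = 1806 units/hr ÷ 105.4852 units/mL = 17.12088 mL/hr
Volume infused = 17.12088 mL/hr × 10.3 hr = 176.3451 mL
Volume remaining = 237 − 176.3451 = 60.65494 mL
Drug remaining = 60.65494 mL × 105.4852 units/mL = 6398.2 units

6398 units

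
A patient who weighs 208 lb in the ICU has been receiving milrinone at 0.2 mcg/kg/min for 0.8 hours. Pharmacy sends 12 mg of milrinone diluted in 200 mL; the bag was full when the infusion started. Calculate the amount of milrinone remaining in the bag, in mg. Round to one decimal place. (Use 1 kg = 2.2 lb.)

11.1 mg

Weight = 208 lb ÷ 2.2 lb/kg = 94.54545 kg
Dose = 0.2 mcg/kg/min × 94.54545 kg = 18.90909 mcg/min
18.90909 mcg/min × 60 min/hr = 1134.545 mcg/hr
Concentration = 12 mg ÷ 200 mL = 0.06 mg/mL = 60 mcg/mL
Rate = 1134.545 mcg/hr ÷ 60 mcg/mL = 18.90909 mL/hr
Volume infused = 18.90909 mL/hr × 0.8 hr = 15.12727 mL
Volume remaining = 200 − 15.12727 = 184.8727 mL
Drug remaining = 184.8727 mL × 60 mcg/mL = 11092.36 mcg = 11.09236 mg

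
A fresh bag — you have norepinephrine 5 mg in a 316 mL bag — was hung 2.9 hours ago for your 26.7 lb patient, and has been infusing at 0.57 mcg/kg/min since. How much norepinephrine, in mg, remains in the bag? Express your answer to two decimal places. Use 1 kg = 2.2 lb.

3.80 mg

Weight = 26.7 lb ÷ 2.2 lb/kg = 12.13636 kg
Dose = 0.57 mcg/kg/min × 12.13636 kg = 6.917727 mcg/min
6.917727 mcg/min × 60 min/hr = 415.0636 mcg/hr
Concentration = 5 mg ÷ 316 mL = 0.01582278 mg/mL = 15.82278 mcg/mL
Rate = 415.0636 mcg/hr ÷ 15.82278 mcg/mL = 26.23202 mL/hr
Volume infused = 26.23202 mL/hr × 2.9 hr = 76.07286 mL
Volume remaining = 316 − 76.07286 = 239.9271 mL
Drug remaining = 239.9271 mL × 15.82278 mcg/mL = 3796.315 mcg = 3.796315 mg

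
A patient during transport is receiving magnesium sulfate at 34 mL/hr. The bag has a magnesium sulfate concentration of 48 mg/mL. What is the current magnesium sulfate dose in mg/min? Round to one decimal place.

27.2 mg/min

Drug rate = 34 mL/hr × 48 mg/mL = 1632 mg/hr
1632 mg/hr ÷ 60 min/hr = 27.2 mg/min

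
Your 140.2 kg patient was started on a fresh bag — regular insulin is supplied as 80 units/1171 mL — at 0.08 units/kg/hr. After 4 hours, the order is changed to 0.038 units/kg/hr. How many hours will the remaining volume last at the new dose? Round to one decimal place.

Initial rate:
Dose = 0.08 units/kg/hr × 140.2 kg = 11.216 units/hr
Concentration = 80 units ÷ 1171 mL = 0.06831768 units/mL
Rate = 11.216 units/hr ÷ 0.06831768 units/mL = 164.1742 mL/hr
Volume infused so far = 164.1742 mL/hr × 4 hr = 656.6968 mL
Volume remaining = 1171 − 656.6968 = 514.3032 mL
New rate:
Dose = 0.038 units/kg/hr × 140.2 kg = 5.3276 units/hr
Rate = 5.3276 units/hr ÷ 0.06831768 units/mL = 77.98274 mL/hr
Time remaining = 514.3032 mL ÷ 77.98274 mL/hr = 6.59509 hr

6.6 hours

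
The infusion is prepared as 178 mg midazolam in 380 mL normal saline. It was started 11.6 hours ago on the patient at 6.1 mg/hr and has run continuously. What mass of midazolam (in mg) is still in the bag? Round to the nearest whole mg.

Concentration = 178 mg ÷ 380 mL = 0.4684211 mg/mL
Rate = 6.1 mg/hr ÷ 0.4684211 mg/mL = 13.02247 mL/hr
Volume infused = 13.02247 mL/hr × 11.6 hr = 151.0607 mL
Volume remaining = 380 − 151.0607 = 228.9393 mL
Drug remaining = 228.9393 mL × 0.4684211 mg/mL = 107.24 mg

107 mg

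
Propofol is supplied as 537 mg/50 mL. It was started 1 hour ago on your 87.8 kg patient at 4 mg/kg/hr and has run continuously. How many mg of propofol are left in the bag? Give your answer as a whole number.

Dose = 4 mg/kg/hr × 87.8 kg = 351.2 mg/hr
Concentration = 537 mg ÷ 50 mL = 10.74 mg/mL
Rate = 351.2 mg/hr ÷ 10.74 mg/mL = 32.70019 mL/hr
Volume infused = 32.70019 mL/hr × 1 hr = 32.70019 mL
Volume remaining = 50 − 32.70019 = 17.29981 mL
Drug remaining = 17.29981 mL × 10.74 mg/mL = 185.8 mg

186 mg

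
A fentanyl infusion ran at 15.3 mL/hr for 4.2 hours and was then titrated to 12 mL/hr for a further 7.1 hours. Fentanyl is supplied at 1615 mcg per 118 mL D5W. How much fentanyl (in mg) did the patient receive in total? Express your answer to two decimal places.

Concentration = 1615 mcg ÷ 118 mL = 13.68644 mcg/mL
Stage 1: 15.3 mL/hr × 4.2 hr = 64.26 mL → 64.26 mL × 13.68644 mcg/mL = 879.4907 mcg
Stage 2: 12 mL/hr × 7.1 hr = 85.2 mL → 85.2 mL × 13.68644 mcg/mL = 1166.085 mcg
Total = 879.4907 + 1166.085 = 2045.575 mcg = 2.045575 mg

2.05 mg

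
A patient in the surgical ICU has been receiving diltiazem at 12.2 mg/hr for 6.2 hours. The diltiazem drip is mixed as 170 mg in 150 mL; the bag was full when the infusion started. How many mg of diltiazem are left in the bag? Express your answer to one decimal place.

94.4 mg

Concentration = 170 mg ÷ 150 mL = 1.133333 mg/mL
Rate = 12.2 mg/hr ÷ 1.133333 mg/mL = 10.76471 mL/hr
Volume infused = 10.76471 mL/hr × 6.2 hr = 66.74118 mL
Volume remaining = 150 − 66.74118 = 83.25882 mL
Drug remaining = 83.25882 mL × 1.133333 mg/mL = 94.36 mg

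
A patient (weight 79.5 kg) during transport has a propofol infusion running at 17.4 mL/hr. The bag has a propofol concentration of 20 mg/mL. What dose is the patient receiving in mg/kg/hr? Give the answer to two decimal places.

Drug rate = 17.4 mL/hr × 20 mg/mL = 348 mg/hr
348 mg/hr ÷ 79.5 kg = 4.377358 mg/kg/hr

4.38 mg/kg/hr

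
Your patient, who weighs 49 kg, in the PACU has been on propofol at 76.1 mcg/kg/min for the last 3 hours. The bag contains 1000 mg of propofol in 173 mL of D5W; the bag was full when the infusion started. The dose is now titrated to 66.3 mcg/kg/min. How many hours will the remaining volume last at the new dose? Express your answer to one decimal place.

Initial rate:
Dose = 76.1 mcg/kg/min × 49 kg = 3728.9 mcg/min
3728.9 mcg/min × 60 min/hr = 223734 mcg/hr
Concentration = 1000 mg ÷ 173 mL = 5.780347 mg/mL = 5780.347 mcg/mL
Rate = 223734 mcg/hr ÷ 5780.347 mcg/mL = 38.70598 mL/hr
Volume infused so far = 38.70598 mL/hr × 3 hr = 116.1179 mL
Volume remaining = 173 − 116.1179 = 56.88205 mL
New rate:
Dose = 66.3 mcg/kg/min × 49 kg = 3248.7 mcg/min
3248.7 mcg/min × 60 min/hr = 194922 mcg/hr
Rate = 194922 mcg/hr ÷ 5780.347 mcg/mL = 33.72151 mL/hr
Time remaining = 56.88205 mL ÷ 33.72151 mL/hr = 1.686818 hr

1.7 hours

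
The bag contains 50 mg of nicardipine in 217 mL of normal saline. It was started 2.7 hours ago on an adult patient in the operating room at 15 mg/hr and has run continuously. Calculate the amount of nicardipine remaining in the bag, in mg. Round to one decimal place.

Concentration = 50 mg ÷ 217 mL = 0.2304147 mg/mL
Rate = 15 mg/hr ÷ 0.2304147 mg/mL = 65.1 mL/hr
Volume infused = 65.1 mL/hr × 2.7 hr = 175.77 mL
Volume remaining = 217 − 175.77 = 41.23 mL
Drug remaining = 41.23 mL × 0.2304147 mg/mL = 9.5 mg

9.5 mg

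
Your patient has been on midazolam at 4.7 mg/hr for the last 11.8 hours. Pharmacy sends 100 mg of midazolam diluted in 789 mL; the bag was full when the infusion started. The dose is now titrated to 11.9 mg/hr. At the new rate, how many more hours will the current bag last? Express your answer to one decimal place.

Initial rate:
Concentration = 100 mg ÷ 789 mL = 0.1267427 mg/mL
Rate = 4.7 mg/hr ÷ 0.1267427 mg/mL = 37.083 mL/hr
Volume infused so far = 37.083 mL/hr × 11.8 hr = 437.5794 mL
Volume remaining = 789 − 437.5794 = 351.4206 mL
New rate:
Rate = 11.9 mg/hr ÷ 0.1267427 mg/mL = 93.891 mL/hr
Time remaining = 351.4206 mL ÷ 93.891 mL/hr = 3.742857 hr

3.7 hours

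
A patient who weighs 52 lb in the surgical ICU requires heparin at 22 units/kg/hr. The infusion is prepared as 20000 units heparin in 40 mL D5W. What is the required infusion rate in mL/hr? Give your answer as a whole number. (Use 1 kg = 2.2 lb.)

Weight = 52 lb ÷ 2.2 lb/kg = 23.63636 kg
Dose = 22 units/kg/hr × 23.63636 kg = 520 units/hr
Concentration = 20000 units ÷ 40 mL = 500 units/mL
Rate = 520 units/hr ÷ 500 units/mL = 1.04 mL/hr

1 mL/hr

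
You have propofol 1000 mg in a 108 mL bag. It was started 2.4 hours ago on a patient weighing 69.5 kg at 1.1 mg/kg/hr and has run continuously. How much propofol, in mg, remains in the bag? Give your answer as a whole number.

817 mg

Dose = 1.1 mg/kg/hr × 69.5 kg = 76.45 mg/hr
Concentration = 1000 mg ÷ 108 mL = 9.259259 mg/mL
Rate = 76.45 mg/hr ÷ 9.259259 mg/mL = 8.2566 mL/hr
Volume infused = 8.2566 mL/hr × 2.4 hr = 19.81584 mL
Volume remaining = 108 − 19.81584 = 88.18416 mL
Drug remaining = 88.18416 mL × 9.259259 mg/mL = 816.52 mg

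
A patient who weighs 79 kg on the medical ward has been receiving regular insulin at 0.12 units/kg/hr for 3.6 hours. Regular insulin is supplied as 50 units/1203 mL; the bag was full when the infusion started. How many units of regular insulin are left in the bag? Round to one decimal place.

15.9 units

Dose = 0.12 units/kg/hr × 79 kg = 9.48 units/hr
Concentration = 50 units ÷ 1203 mL = 0.04156276 units/mL
Rate = 9.48 units/hr ÷ 0.04156276 units/mL = 228.0888 mL/hr
Volume infused = 228.0888 mL/hr × 3.6 hr = 821.1197 mL
Volume remaining = 1203 − 821.1197 = 381.8803 mL
Drug remaining = 381.8803 mL × 0.04156276 units/mL = 15.872 units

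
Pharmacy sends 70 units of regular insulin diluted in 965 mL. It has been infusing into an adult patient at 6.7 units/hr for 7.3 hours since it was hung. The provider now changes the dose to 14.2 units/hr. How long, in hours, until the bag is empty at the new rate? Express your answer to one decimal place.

1.5 hours

Initial rate:
Concentration = 70 units ÷ 965 mL = 0.07253886 units/mL
Rate = 6.7 units/hr ÷ 0.07253886 units/mL = 92.36429 mL/hr
Volume infused so far = 92.36429 mL/hr × 7.3 hr = 674.2593 mL
Volume remaining = 965 − 674.2593 = 290.7407 mL
New rate:
Rate = 14.2 units/hr ÷ 0.07253886 units/mL = 195.7571 mL/hr
Time remaining = 290.7407 mL ÷ 195.7571 mL/hr = 1.485211 hr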